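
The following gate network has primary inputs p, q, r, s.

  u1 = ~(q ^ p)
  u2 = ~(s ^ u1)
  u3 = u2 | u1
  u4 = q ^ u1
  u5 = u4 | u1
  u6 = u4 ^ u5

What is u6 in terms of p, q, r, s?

u1 = ~(q ^ p)
u4 = q ^ u1 = q ^ (~(q ^ p))
u5 = u4 | u1 = (q ^ (~(q ^ p))) | (~(q ^ p))
u6 = u4 ^ u5 = (q ^ (~(q ^ p))) ^ ((q ^ (~(q ^ p))) | (~(q ^ p)))

(q ^ (~(q ^ p))) ^ ((q ^ (~(q ^ p))) | (~(q ^ p)))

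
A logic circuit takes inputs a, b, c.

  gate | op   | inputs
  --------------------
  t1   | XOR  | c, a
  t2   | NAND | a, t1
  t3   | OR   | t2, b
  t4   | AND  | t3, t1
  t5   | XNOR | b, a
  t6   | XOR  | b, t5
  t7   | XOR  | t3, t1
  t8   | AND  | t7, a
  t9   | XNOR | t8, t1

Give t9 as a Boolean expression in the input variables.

t1 = c XOR a
t2 = a NAND t1 = a NAND (c XOR a)
t3 = t2 OR b = (a NAND (c XOR a)) OR b
t7 = t3 XOR t1 = ((a NAND (c XOR a)) OR b) XOR (c XOR a)
t8 = t7 AND a = (((a NAND (c XOR a)) OR b) XOR (c XOR a)) AND a
t9 = t8 XNOR t1 = ((((a NAND (c XOR a)) OR b) XOR (c XOR a)) AND a) XNOR (c XOR a)

((((a NAND (c XOR a)) OR b) XOR (c XOR a)) AND a) XNOR (c XOR a)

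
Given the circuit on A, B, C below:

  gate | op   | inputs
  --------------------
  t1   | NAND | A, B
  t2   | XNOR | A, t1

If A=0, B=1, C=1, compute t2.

0

t1 = 0 NAND 1 = 1
t2 = 0 XNOR 1 = 0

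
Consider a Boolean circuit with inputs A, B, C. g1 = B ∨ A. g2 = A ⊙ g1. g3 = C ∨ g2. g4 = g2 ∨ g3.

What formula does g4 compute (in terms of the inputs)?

(A ⊙ (B ∨ A)) ∨ (C ∨ (A ⊙ (B ∨ A)))

g1 = B ∨ A
g2 = A ⊙ g1 = A ⊙ (B ∨ A)
g3 = C ∨ g2 = C ∨ (A ⊙ (B ∨ A))
g4 = g2 ∨ g3 = (A ⊙ (B ∨ A)) ∨ (C ∨ (A ⊙ (B ∨ A)))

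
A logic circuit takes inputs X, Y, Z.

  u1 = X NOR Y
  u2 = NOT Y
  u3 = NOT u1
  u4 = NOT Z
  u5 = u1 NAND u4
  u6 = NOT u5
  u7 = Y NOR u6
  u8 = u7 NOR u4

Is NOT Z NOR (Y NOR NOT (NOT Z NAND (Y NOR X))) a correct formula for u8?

Yes

u1 = X NOR Y
u4 = NOT Z
u5 = u1 NAND u4 = (X NOR Y) NAND NOT Z
u6 = NOT u5 = NOT ((X NOR Y) NAND NOT Z)
u7 = Y NOR u6 = Y NOR NOT ((X NOR Y) NAND NOT Z)
u8 = u7 NOR u4 = (Y NOR NOT ((X NOR Y) NAND NOT Z)) NOR NOT Z
At X=0, Y=0, Z=0: circuit gives 0, formula gives 0.
At X=0, Y=1, Z=1: circuit gives 1, formula gives 1.
Agrees on all 8 inputs.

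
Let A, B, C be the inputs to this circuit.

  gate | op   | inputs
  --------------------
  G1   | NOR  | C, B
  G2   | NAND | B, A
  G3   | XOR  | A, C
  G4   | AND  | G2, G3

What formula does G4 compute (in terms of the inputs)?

G2 = B NAND A
G3 = A XOR C
G4 = G2 AND G3 = (B NAND A) AND (A XOR C)

(B NAND A) AND (A XOR C)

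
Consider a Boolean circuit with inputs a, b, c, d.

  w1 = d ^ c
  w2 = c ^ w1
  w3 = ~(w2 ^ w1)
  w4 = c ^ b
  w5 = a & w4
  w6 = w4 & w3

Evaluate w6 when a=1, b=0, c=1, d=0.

w1 = 0 ^ 1 = 1
w2 = 1 ^ 1 = 0
w3 = ~(0 ^ 1) = 0
w4 = 1 ^ 0 = 1
w6 = 1 & 0 = 0

0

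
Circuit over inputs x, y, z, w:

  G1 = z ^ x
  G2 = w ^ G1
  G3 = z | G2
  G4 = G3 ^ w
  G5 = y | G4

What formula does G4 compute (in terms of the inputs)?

G1 = z ^ x
G2 = w ^ G1 = w ^ (z ^ x)
G3 = z | G2 = z | (w ^ (z ^ x))
G4 = G3 ^ w = (z | (w ^ (z ^ x))) ^ w

(z | (w ^ (z ^ x))) ^ w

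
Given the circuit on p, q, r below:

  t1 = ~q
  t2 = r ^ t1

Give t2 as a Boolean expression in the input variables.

r ^ ~q

t1 = ~q
t2 = r ^ t1 = r ^ ~q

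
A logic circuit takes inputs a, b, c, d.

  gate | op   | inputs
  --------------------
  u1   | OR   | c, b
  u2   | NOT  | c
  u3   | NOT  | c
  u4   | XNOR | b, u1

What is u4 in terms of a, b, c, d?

u1 = c OR b
u4 = b XNOR u1 = b XNOR (c OR b)

b XNOR (c OR b)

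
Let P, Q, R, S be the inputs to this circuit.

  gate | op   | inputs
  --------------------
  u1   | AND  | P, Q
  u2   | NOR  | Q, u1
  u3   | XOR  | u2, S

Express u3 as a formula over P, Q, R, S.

(Q NOR (P AND Q)) XOR S

u1 = P AND Q
u2 = Q NOR u1 = Q NOR (P AND Q)
u3 = u2 XOR S = (Q NOR (P AND Q)) XOR S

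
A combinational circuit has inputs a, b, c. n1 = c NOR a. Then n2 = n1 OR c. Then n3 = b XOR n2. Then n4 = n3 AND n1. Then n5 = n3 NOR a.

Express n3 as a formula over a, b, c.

b XOR ((c NOR a) OR c)

n1 = c NOR a
n2 = n1 OR c = (c NOR a) OR c
n3 = b XOR n2 = b XOR ((c NOR a) OR c)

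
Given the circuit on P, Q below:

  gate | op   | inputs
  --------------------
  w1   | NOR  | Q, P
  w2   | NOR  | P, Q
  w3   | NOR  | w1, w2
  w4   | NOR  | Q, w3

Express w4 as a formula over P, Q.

Q NOR ((Q NOR P) NOR (P NOR Q))

w1 = Q NOR P
w2 = P NOR Q
w3 = w1 NOR w2 = (Q NOR P) NOR (P NOR Q)
w4 = Q NOR w3 = Q NOR ((Q NOR P) NOR (P NOR Q))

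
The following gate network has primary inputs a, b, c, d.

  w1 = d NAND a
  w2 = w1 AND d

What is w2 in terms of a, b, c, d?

w1 = d NAND a
w2 = w1 AND d = (d NAND a) AND d

(d NAND a) AND d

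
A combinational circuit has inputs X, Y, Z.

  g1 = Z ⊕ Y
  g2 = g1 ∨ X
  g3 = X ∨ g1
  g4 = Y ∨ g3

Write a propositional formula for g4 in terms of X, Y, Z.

g1 = Z ⊕ Y
g3 = X ∨ g1 = X ∨ (Z ⊕ Y)
g4 = Y ∨ g3 = Y ∨ (X ∨ (Z ⊕ Y))

Y ∨ (X ∨ (Z ⊕ Y))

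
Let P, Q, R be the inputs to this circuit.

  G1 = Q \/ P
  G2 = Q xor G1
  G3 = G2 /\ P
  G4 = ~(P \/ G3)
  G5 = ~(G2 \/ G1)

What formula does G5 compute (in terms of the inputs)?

G1 = Q \/ P
G2 = Q xor G1 = Q xor (Q \/ P)
G5 = ~(G2 \/ G1) = ~((Q xor (Q \/ P)) \/ (Q \/ P))

~((Q xor (Q \/ P)) \/ (Q \/ P))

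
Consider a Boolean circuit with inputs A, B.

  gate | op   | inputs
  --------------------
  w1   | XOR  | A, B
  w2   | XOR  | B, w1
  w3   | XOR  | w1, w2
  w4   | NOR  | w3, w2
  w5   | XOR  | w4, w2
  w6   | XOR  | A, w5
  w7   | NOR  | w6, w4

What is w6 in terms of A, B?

w1 = A XOR B
w2 = B XOR w1 = B XOR (A XOR B)
w3 = w1 XOR w2 = (A XOR B) XOR (B XOR (A XOR B))
w4 = w3 NOR w2 = ((A XOR B) XOR (B XOR (A XOR B))) NOR (B XOR (A XOR B))
w5 = w4 XOR w2 = (((A XOR B) XOR (B XOR (A XOR B))) NOR (B XOR (A XOR B))) XOR (B XOR (A XOR B))
w6 = A XOR w5 = A XOR ((((A XOR B) XOR (B XOR (A XOR B))) NOR (B XOR (A XOR B))) XOR (B XOR (A XOR B)))

A XOR ((((A XOR B) XOR (B XOR (A XOR B))) NOR (B XOR (A XOR B))) XOR (B XOR (A XOR B)))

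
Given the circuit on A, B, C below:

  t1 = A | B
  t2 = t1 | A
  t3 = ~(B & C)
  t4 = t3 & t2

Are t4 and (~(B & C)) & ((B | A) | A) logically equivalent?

Yes

t1 = A | B
t2 = t1 | A = (A | B) | A
t3 = ~(B & C)
t4 = t3 & t2 = (~(B & C)) & ((A | B) | A)
At A=0, B=0, C=0: circuit gives 0, formula gives 0.
At A=0, B=1, C=0: circuit gives 1, formula gives 1.
Agrees on all 8 inputs.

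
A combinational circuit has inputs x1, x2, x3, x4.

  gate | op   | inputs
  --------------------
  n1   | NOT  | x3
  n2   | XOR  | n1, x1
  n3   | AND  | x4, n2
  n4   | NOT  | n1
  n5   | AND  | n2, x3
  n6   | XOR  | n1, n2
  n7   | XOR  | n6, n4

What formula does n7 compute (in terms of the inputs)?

(NOT x3 XOR (NOT x3 XOR x1)) XOR NOT NOT x3

n1 = NOT x3
n2 = n1 XOR x1 = NOT x3 XOR x1
n4 = NOT n1 = NOT NOT x3
n6 = n1 XOR n2 = NOT x3 XOR (NOT x3 XOR x1)
n7 = n6 XOR n4 = (NOT x3 XOR (NOT x3 XOR x1)) XOR NOT NOT x3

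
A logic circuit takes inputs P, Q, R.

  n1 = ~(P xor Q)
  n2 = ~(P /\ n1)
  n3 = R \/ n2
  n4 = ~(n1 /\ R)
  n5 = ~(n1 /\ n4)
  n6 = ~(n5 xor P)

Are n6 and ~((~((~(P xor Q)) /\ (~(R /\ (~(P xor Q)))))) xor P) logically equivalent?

Yes

n1 = ~(P xor Q)
n4 = ~(n1 /\ R) = ~((~(P xor Q)) /\ R)
n5 = ~(n1 /\ n4) = ~((~(P xor Q)) /\ (~((~(P xor Q)) /\ R)))
n6 = ~(n5 xor P) = ~((~((~(P xor Q)) /\ (~((~(P xor Q)) /\ R)))) xor P)
At P=0, Q=0, R=1: circuit gives 0, formula gives 0.
At P=0, Q=0, R=0: circuit gives 1, formula gives 1.
Agrees on all 8 inputs.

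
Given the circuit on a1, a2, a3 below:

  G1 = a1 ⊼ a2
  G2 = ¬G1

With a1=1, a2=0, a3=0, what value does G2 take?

0

G1 = 1 ⊼ 0 = 1
G2 = ¬1 = 0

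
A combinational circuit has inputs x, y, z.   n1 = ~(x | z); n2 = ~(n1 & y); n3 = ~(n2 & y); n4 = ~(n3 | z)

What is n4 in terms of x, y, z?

~((~((~((~(x | z)) & y)) & y)) | z)

n1 = ~(x | z)
n2 = ~(n1 & y) = ~((~(x | z)) & y)
n3 = ~(n2 & y) = ~((~((~(x | z)) & y)) & y)
n4 = ~(n3 | z) = ~((~((~((~(x | z)) & y)) & y)) | z)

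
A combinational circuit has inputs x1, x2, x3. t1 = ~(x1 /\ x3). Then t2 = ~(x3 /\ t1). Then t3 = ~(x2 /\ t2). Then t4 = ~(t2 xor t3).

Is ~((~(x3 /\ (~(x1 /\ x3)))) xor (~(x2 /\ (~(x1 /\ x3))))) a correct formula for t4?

No

t1 = ~(x1 /\ x3)
t2 = ~(x3 /\ t1) = ~(x3 /\ (~(x1 /\ x3)))
t3 = ~(x2 /\ t2) = ~(x2 /\ (~(x3 /\ (~(x1 /\ x3)))))
t4 = ~(t2 xor t3) = ~((~(x3 /\ (~(x1 /\ x3)))) xor (~(x2 /\ (~(x3 /\ (~(x1 /\ x3)))))))
At x1=0, x2=1, x3=1: circuit gives 0, formula gives 1.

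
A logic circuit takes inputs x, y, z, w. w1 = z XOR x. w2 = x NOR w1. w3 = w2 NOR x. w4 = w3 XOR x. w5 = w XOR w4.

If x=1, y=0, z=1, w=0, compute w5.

1

w1 = 1 XOR 1 = 0
w2 = 1 NOR 0 = 0
w3 = 0 NOR 1 = 0
w4 = 0 XOR 1 = 1
w5 = 0 XOR 1 = 1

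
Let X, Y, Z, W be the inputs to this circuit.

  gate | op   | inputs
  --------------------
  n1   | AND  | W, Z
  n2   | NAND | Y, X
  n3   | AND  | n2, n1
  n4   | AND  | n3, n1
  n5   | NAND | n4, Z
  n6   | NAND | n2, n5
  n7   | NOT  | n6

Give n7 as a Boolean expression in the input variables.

n1 = W AND Z
n2 = Y NAND X
n3 = n2 AND n1 = (Y NAND X) AND (W AND Z)
n4 = n3 AND n1 = ((Y NAND X) AND (W AND Z)) AND (W AND Z)
n5 = n4 NAND Z = (((Y NAND X) AND (W AND Z)) AND (W AND Z)) NAND Z
n6 = n2 NAND n5 = (Y NAND X) NAND ((((Y NAND X) AND (W AND Z)) AND (W AND Z)) NAND Z)
n7 = NOT n6 = NOT ((Y NAND X) NAND ((((Y NAND X) AND (W AND Z)) AND (W AND Z)) NAND Z))

NOT ((Y NAND X) NAND ((((Y NAND X) AND (W AND Z)) AND (W AND Z)) NAND Z))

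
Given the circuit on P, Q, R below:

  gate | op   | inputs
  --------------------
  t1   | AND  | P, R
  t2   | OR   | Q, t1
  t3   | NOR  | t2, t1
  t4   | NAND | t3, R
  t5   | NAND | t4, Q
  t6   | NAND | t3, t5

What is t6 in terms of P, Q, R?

t1 = P AND R
t2 = Q OR t1 = Q OR (P AND R)
t3 = t2 NOR t1 = (Q OR (P AND R)) NOR (P AND R)
t4 = t3 NAND R = ((Q OR (P AND R)) NOR (P AND R)) NAND R
t5 = t4 NAND Q = (((Q OR (P AND R)) NOR (P AND R)) NAND R) NAND Q
t6 = t3 NAND t5 = ((Q OR (P AND R)) NOR (P AND R)) NAND ((((Q OR (P AND R)) NOR (P AND R)) NAND R) NAND Q)

((Q OR (P AND R)) NOR (P AND R)) NAND ((((Q OR (P AND R)) NOR (P AND R)) NAND R) NAND Q)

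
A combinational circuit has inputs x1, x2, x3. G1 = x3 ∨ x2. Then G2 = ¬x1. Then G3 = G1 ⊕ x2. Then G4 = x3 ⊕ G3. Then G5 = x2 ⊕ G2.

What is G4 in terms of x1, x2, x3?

G1 = x3 ∨ x2
G3 = G1 ⊕ x2 = (x3 ∨ x2) ⊕ x2
G4 = x3 ⊕ G3 = x3 ⊕ ((x3 ∨ x2) ⊕ x2)

x3 ⊕ ((x3 ∨ x2) ⊕ x2)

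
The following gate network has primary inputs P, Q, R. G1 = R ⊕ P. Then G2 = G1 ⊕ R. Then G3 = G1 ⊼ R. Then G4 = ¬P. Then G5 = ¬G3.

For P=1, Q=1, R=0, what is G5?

G1 = 0 ⊕ 1 = 1
G3 = 1 ⊼ 0 = 1
G5 = ¬1 = 0

0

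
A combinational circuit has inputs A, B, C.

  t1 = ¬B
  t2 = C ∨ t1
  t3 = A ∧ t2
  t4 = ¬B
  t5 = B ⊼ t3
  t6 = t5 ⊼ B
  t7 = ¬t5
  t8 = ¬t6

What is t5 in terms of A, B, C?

B ⊼ (A ∧ (C ∨ ¬B))

t1 = ¬B
t2 = C ∨ t1 = C ∨ ¬B
t3 = A ∧ t2 = A ∧ (C ∨ ¬B)
t5 = B ⊼ t3 = B ⊼ (A ∧ (C ∨ ¬B))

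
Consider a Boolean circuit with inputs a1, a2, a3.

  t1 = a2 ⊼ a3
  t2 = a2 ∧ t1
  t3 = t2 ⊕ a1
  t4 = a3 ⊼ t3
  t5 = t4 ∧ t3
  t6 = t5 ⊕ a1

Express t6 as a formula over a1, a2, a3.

t1 = a2 ⊼ a3
t2 = a2 ∧ t1 = a2 ∧ (a2 ⊼ a3)
t3 = t2 ⊕ a1 = (a2 ∧ (a2 ⊼ a3)) ⊕ a1
t4 = a3 ⊼ t3 = a3 ⊼ ((a2 ∧ (a2 ⊼ a3)) ⊕ a1)
t5 = t4 ∧ t3 = (a3 ⊼ ((a2 ∧ (a2 ⊼ a3)) ⊕ a1)) ∧ ((a2 ∧ (a2 ⊼ a3)) ⊕ a1)
t6 = t5 ⊕ a1 = ((a3 ⊼ ((a2 ∧ (a2 ⊼ a3)) ⊕ a1)) ∧ ((a2 ∧ (a2 ⊼ a3)) ⊕ a1)) ⊕ a1

((a3 ⊼ ((a2 ∧ (a2 ⊼ a3)) ⊕ a1)) ∧ ((a2 ∧ (a2 ⊼ a3)) ⊕ a1)) ⊕ a1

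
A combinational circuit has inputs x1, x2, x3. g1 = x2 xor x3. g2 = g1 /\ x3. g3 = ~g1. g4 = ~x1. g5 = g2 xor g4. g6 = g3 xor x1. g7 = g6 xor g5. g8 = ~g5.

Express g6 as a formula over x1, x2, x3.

g1 = x2 xor x3
g3 = ~g1 = ~(x2 xor x3)
g6 = g3 xor x1 = ~(x2 xor x3) xor x1

~(x2 xor x3) xor x1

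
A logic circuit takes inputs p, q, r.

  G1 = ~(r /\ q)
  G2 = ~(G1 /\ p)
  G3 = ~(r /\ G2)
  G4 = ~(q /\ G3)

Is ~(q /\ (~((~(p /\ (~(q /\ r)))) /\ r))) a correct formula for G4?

Yes

G1 = ~(r /\ q)
G2 = ~(G1 /\ p) = ~((~(r /\ q)) /\ p)
G3 = ~(r /\ G2) = ~(r /\ (~((~(r /\ q)) /\ p)))
G4 = ~(q /\ G3) = ~(q /\ (~(r /\ (~((~(r /\ q)) /\ p)))))
At p=0, q=1, r=0: circuit gives 0, formula gives 0.
At p=0, q=0, r=0: circuit gives 1, formula gives 1.
Agrees on all 8 inputs.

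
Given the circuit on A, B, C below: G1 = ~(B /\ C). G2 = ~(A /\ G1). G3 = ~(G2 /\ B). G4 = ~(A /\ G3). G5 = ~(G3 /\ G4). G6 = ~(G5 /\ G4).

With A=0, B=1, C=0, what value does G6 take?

0

G1 = ~(1 /\ 0) = 1
G2 = ~(0 /\ 1) = 1
G3 = ~(1 /\ 1) = 0
G4 = ~(0 /\ 0) = 1
G5 = ~(0 /\ 1) = 1
G6 = ~(1 /\ 1) = 0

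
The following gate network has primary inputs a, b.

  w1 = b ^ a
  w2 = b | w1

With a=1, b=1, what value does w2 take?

1

w1 = 1 ^ 1 = 0
w2 = 1 | 0 = 1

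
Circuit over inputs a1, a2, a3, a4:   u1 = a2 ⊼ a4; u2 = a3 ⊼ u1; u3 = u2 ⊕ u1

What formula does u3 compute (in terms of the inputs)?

(a3 ⊼ (a2 ⊼ a4)) ⊕ (a2 ⊼ a4)

u1 = a2 ⊼ a4
u2 = a3 ⊼ u1 = a3 ⊼ (a2 ⊼ a4)
u3 = u2 ⊕ u1 = (a3 ⊼ (a2 ⊼ a4)) ⊕ (a2 ⊼ a4)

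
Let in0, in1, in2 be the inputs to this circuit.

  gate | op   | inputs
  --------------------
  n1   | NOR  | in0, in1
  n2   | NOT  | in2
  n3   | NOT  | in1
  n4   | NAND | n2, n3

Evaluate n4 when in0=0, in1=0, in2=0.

n2 = NOT 0 = 1
n3 = NOT 0 = 1
n4 = 1 NAND 1 = 0

0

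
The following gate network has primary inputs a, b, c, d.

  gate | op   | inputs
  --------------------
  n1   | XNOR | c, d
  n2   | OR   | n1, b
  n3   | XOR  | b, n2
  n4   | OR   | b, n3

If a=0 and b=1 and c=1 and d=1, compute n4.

n1 = 1 XNOR 1 = 1
n2 = 1 OR 1 = 1
n3 = 1 XOR 1 = 0
n4 = 1 OR 0 = 1

1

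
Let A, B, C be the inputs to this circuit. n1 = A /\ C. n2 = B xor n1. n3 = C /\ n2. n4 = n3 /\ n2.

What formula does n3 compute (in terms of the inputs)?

C /\ (B xor (A /\ C))

n1 = A /\ C
n2 = B xor n1 = B xor (A /\ C)
n3 = C /\ n2 = C /\ (B xor (A /\ C))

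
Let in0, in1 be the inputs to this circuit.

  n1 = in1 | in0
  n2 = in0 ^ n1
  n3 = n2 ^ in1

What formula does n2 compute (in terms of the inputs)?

in0 ^ (in1 | in0)

n1 = in1 | in0
n2 = in0 ^ n1 = in0 ^ (in1 | in0)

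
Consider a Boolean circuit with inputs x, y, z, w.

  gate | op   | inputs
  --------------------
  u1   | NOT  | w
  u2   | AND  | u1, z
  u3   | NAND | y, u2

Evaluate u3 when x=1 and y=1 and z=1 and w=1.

1

u1 = NOT 1 = 0
u2 = 0 AND 1 = 0
u3 = 1 NAND 0 = 1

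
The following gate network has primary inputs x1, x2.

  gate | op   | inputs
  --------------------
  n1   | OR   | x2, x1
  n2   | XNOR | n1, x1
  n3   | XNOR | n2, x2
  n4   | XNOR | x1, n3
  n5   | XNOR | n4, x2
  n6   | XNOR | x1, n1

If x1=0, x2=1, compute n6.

0

n1 = 1 OR 0 = 1
n6 = 0 XNOR 1 = 0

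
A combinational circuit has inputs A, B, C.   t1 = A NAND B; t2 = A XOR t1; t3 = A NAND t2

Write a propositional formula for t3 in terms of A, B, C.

t1 = A NAND B
t2 = A XOR t1 = A XOR (A NAND B)
t3 = A NAND t2 = A NAND (A XOR (A NAND B))

A NAND (A XOR (A NAND B))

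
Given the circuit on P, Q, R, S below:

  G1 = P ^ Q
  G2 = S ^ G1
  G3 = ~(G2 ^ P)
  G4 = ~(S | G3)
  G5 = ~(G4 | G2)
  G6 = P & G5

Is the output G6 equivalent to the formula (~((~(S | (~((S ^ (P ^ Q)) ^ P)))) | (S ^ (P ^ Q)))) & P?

G1 = P ^ Q
G2 = S ^ G1 = S ^ (P ^ Q)
G3 = ~(G2 ^ P) = ~((S ^ (P ^ Q)) ^ P)
G4 = ~(S | G3) = ~(S | (~((S ^ (P ^ Q)) ^ P)))
G5 = ~(G4 | G2) = ~((~(S | (~((S ^ (P ^ Q)) ^ P)))) | (S ^ (P ^ Q)))
G6 = P & G5 = P & (~((~(S | (~((S ^ (P ^ Q)) ^ P)))) | (S ^ (P ^ Q))))
At P=0, Q=0, R=0, S=0: circuit gives 0, formula gives 0.
At P=1, Q=0, R=0, S=1: circuit gives 1, formula gives 1.
Agrees on all 16 inputs.

Yes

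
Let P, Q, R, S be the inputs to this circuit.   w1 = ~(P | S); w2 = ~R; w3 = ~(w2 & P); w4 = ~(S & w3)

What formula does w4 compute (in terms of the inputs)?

w2 = ~R
w3 = ~(w2 & P) = ~(~R & P)
w4 = ~(S & w3) = ~(S & (~(~R & P)))

~(S & (~(~R & P)))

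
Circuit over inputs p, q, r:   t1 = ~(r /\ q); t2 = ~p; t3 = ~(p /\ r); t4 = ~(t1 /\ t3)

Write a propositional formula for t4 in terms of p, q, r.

~((~(r /\ q)) /\ (~(p /\ r)))

t1 = ~(r /\ q)
t3 = ~(p /\ r)
t4 = ~(t1 /\ t3) = ~((~(r /\ q)) /\ (~(p /\ r)))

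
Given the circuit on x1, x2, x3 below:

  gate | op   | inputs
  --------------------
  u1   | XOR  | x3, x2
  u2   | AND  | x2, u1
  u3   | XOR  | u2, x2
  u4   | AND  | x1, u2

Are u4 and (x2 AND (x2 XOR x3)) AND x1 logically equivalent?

u1 = x3 XOR x2
u2 = x2 AND u1 = x2 AND (x3 XOR x2)
u4 = x1 AND u2 = x1 AND (x2 AND (x3 XOR x2))
At x1=0, x2=0, x3=0: circuit gives 0, formula gives 0.
At x1=1, x2=1, x3=0: circuit gives 1, formula gives 1.
Agrees on all 8 inputs.

Yes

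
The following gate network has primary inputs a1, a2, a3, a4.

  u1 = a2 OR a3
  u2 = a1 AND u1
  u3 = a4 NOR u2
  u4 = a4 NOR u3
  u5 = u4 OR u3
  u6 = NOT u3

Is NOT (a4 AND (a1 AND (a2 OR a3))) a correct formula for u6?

u1 = a2 OR a3
u2 = a1 AND u1 = a1 AND (a2 OR a3)
u3 = a4 NOR u2 = a4 NOR (a1 AND (a2 OR a3))
u6 = NOT u3 = NOT (a4 NOR (a1 AND (a2 OR a3)))
At a1=0, a2=0, a3=0, a4=0: circuit gives 0, formula gives 1.

No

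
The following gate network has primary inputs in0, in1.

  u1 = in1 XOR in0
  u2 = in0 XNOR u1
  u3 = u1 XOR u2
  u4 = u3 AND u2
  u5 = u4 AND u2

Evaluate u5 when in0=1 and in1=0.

u1 = 0 XOR 1 = 1
u2 = 1 XNOR 1 = 1
u3 = 1 XOR 1 = 0
u4 = 0 AND 1 = 0
u5 = 0 AND 1 = 0

0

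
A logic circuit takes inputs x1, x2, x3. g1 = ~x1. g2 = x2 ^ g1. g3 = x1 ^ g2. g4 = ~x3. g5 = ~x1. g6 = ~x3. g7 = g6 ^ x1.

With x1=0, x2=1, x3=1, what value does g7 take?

g6 = ~1 = 0
g7 = 0 ^ 0 = 0

0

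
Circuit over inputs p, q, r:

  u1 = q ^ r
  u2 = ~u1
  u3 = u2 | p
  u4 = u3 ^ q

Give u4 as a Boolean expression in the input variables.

(~(q ^ r) | p) ^ q

u1 = q ^ r
u2 = ~u1 = ~(q ^ r)
u3 = u2 | p = ~(q ^ r) | p
u4 = u3 ^ q = (~(q ^ r) | p) ^ q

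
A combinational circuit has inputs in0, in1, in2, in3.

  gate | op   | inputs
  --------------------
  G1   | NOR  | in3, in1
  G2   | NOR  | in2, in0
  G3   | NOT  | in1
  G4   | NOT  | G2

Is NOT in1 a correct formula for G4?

No

G2 = in2 NOR in0
G4 = NOT G2 = NOT (in2 NOR in0)
At in0=0, in1=0, in2=0, in3=0: circuit gives 0, formula gives 1.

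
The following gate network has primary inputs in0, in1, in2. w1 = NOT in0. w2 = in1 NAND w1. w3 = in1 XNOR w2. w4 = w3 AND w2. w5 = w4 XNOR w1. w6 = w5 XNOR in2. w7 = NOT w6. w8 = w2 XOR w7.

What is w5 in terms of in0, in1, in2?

w1 = NOT in0
w2 = in1 NAND w1 = in1 NAND NOT in0
w3 = in1 XNOR w2 = in1 XNOR (in1 NAND NOT in0)
w4 = w3 AND w2 = (in1 XNOR (in1 NAND NOT in0)) AND (in1 NAND NOT in0)
w5 = w4 XNOR w1 = ((in1 XNOR (in1 NAND NOT in0)) AND (in1 NAND NOT in0)) XNOR NOT in0

((in1 XNOR (in1 NAND NOT in0)) AND (in1 NAND NOT in0)) XNOR NOT in0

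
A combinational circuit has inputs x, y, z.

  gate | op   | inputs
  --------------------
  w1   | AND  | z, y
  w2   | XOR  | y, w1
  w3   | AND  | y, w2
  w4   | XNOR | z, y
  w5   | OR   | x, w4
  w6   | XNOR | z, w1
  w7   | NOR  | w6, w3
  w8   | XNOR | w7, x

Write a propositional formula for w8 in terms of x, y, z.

((z XNOR (z AND y)) NOR (y AND (y XOR (z AND y)))) XNOR x

w1 = z AND y
w2 = y XOR w1 = y XOR (z AND y)
w3 = y AND w2 = y AND (y XOR (z AND y))
w6 = z XNOR w1 = z XNOR (z AND y)
w7 = w6 NOR w3 = (z XNOR (z AND y)) NOR (y AND (y XOR (z AND y)))
w8 = w7 XNOR x = ((z XNOR (z AND y)) NOR (y AND (y XOR (z AND y)))) XNOR x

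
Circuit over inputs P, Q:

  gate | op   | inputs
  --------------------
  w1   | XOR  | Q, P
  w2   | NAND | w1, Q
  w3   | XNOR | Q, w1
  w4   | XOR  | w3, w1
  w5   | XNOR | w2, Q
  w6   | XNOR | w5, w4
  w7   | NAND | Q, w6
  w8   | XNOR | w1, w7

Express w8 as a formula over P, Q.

(Q XOR P) XNOR (Q NAND ((((Q XOR P) NAND Q) XNOR Q) XNOR ((Q XNOR (Q XOR P)) XOR (Q XOR P))))

w1 = Q XOR P
w2 = w1 NAND Q = (Q XOR P) NAND Q
w3 = Q XNOR w1 = Q XNOR (Q XOR P)
w4 = w3 XOR w1 = (Q XNOR (Q XOR P)) XOR (Q XOR P)
w5 = w2 XNOR Q = ((Q XOR P) NAND Q) XNOR Q
w6 = w5 XNOR w4 = (((Q XOR P) NAND Q) XNOR Q) XNOR ((Q XNOR (Q XOR P)) XOR (Q XOR P))
w7 = Q NAND w6 = Q NAND ((((Q XOR P) NAND Q) XNOR Q) XNOR ((Q XNOR (Q XOR P)) XOR (Q XOR P)))
w8 = w1 XNOR w7 = (Q XOR P) XNOR (Q NAND ((((Q XOR P) NAND Q) XNOR Q) XNOR ((Q XNOR (Q XOR P)) XOR (Q XOR P))))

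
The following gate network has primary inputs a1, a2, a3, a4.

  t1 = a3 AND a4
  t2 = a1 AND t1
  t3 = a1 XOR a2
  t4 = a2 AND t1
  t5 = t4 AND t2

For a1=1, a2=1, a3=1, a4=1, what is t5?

1

t1 = 1 AND 1 = 1
t2 = 1 AND 1 = 1
t4 = 1 AND 1 = 1
t5 = 1 AND 1 = 1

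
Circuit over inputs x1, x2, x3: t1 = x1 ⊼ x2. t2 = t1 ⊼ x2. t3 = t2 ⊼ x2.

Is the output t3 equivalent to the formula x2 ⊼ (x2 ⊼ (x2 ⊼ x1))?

Yes

t1 = x1 ⊼ x2
t2 = t1 ⊼ x2 = (x1 ⊼ x2) ⊼ x2
t3 = t2 ⊼ x2 = ((x1 ⊼ x2) ⊼ x2) ⊼ x2
At x1=1, x2=1, x3=0: circuit gives 0, formula gives 0.
At x1=0, x2=0, x3=0: circuit gives 1, formula gives 1.
Agrees on all 8 inputs.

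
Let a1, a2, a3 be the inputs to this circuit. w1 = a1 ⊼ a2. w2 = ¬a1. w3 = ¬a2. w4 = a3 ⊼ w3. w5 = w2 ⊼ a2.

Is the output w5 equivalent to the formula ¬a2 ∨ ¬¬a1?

w2 = ¬a1
w5 = w2 ⊼ a2 = ¬a1 ⊼ a2
At a1=0, a2=1, a3=0: circuit gives 0, formula gives 0.
At a1=0, a2=0, a3=0: circuit gives 1, formula gives 1.
Agrees on all 8 inputs.

Yes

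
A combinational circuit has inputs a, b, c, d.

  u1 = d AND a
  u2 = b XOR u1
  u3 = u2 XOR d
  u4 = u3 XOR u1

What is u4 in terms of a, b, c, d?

((b XOR (d AND a)) XOR d) XOR (d AND a)

u1 = d AND a
u2 = b XOR u1 = b XOR (d AND a)
u3 = u2 XOR d = (b XOR (d AND a)) XOR d
u4 = u3 XOR u1 = ((b XOR (d AND a)) XOR d) XOR (d AND a)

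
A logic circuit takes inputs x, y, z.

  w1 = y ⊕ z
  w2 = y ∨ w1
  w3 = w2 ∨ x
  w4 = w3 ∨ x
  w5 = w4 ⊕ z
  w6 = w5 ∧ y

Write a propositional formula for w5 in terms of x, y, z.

w1 = y ⊕ z
w2 = y ∨ w1 = y ∨ (y ⊕ z)
w3 = w2 ∨ x = (y ∨ (y ⊕ z)) ∨ x
w4 = w3 ∨ x = ((y ∨ (y ⊕ z)) ∨ x) ∨ x
w5 = w4 ⊕ z = (((y ∨ (y ⊕ z)) ∨ x) ∨ x) ⊕ z

(((y ∨ (y ⊕ z)) ∨ x) ∨ x) ⊕ z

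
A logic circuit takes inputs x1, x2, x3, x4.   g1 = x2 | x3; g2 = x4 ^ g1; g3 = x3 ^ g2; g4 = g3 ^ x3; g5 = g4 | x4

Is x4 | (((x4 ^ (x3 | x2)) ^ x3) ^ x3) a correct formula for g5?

Yes

g1 = x2 | x3
g2 = x4 ^ g1 = x4 ^ (x2 | x3)
g3 = x3 ^ g2 = x3 ^ (x4 ^ (x2 | x3))
g4 = g3 ^ x3 = (x3 ^ (x4 ^ (x2 | x3))) ^ x3
g5 = g4 | x4 = ((x3 ^ (x4 ^ (x2 | x3))) ^ x3) | x4
At x1=0, x2=0, x3=0, x4=0: circuit gives 0, formula gives 0.
At x1=0, x2=0, x3=0, x4=1: circuit gives 1, formula gives 1.
Agrees on all 16 inputs.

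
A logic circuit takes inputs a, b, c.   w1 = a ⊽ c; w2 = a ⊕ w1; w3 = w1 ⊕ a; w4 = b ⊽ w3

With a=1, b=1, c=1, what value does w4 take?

0

w1 = 1 ⊽ 1 = 0
w3 = 0 ⊕ 1 = 1
w4 = 1 ⊽ 1 = 0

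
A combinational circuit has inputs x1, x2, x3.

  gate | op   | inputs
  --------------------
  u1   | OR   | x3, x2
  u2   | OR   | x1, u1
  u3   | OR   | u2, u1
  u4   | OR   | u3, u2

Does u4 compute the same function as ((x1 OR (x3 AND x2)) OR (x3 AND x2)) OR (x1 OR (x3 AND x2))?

u1 = x3 OR x2
u2 = x1 OR u1 = x1 OR (x3 OR x2)
u3 = u2 OR u1 = (x1 OR (x3 OR x2)) OR (x3 OR x2)
u4 = u3 OR u2 = ((x1 OR (x3 OR x2)) OR (x3 OR x2)) OR (x1 OR (x3 OR x2))
At x1=0, x2=0, x3=1: circuit gives 1, formula gives 0.

No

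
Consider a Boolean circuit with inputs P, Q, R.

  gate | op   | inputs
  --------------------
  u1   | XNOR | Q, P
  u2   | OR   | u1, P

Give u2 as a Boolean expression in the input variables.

(Q XNOR P) OR P

u1 = Q XNOR P
u2 = u1 OR P = (Q XNOR P) OR P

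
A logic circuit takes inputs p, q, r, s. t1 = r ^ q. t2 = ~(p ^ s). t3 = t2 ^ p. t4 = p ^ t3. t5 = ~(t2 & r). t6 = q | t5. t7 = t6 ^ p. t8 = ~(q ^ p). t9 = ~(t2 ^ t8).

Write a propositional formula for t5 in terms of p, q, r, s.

~((~(p ^ s)) & r)

t2 = ~(p ^ s)
t5 = ~(t2 & r) = ~((~(p ^ s)) & r)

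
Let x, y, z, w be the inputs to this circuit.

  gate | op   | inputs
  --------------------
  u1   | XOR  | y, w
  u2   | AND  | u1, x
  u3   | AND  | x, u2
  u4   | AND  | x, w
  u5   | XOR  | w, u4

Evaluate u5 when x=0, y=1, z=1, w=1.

u4 = 0 AND 1 = 0
u5 = 1 XOR 0 = 1

1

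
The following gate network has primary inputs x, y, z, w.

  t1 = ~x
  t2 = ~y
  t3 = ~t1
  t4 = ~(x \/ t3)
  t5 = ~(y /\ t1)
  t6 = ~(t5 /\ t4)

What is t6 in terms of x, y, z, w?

~((~(y /\ ~x)) /\ (~(x \/ ~~x)))

t1 = ~x
t3 = ~t1 = ~~x
t4 = ~(x \/ t3) = ~(x \/ ~~x)
t5 = ~(y /\ t1) = ~(y /\ ~x)
t6 = ~(t5 /\ t4) = ~((~(y /\ ~x)) /\ (~(x \/ ~~x)))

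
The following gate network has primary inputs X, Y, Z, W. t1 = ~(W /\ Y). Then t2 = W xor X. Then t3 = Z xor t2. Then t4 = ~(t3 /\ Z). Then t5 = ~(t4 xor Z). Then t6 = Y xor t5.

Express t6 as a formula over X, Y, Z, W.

t2 = W xor X
t3 = Z xor t2 = Z xor (W xor X)
t4 = ~(t3 /\ Z) = ~((Z xor (W xor X)) /\ Z)
t5 = ~(t4 xor Z) = ~((~((Z xor (W xor X)) /\ Z)) xor Z)
t6 = Y xor t5 = Y xor (~((~((Z xor (W xor X)) /\ Z)) xor Z))

Y xor (~((~((Z xor (W xor X)) /\ Z)) xor Z))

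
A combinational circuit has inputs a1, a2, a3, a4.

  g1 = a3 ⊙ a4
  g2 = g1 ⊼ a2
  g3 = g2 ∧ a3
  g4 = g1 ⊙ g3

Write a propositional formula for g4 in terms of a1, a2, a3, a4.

g1 = a3 ⊙ a4
g2 = g1 ⊼ a2 = (a3 ⊙ a4) ⊼ a2
g3 = g2 ∧ a3 = ((a3 ⊙ a4) ⊼ a2) ∧ a3
g4 = g1 ⊙ g3 = (a3 ⊙ a4) ⊙ (((a3 ⊙ a4) ⊼ a2) ∧ a3)

(a3 ⊙ a4) ⊙ (((a3 ⊙ a4) ⊼ a2) ∧ a3)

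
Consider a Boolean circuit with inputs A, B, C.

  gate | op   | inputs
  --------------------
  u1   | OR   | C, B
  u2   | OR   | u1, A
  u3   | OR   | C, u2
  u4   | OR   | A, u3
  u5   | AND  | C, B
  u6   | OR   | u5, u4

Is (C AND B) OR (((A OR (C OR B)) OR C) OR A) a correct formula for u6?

u1 = C OR B
u2 = u1 OR A = (C OR B) OR A
u3 = C OR u2 = C OR ((C OR B) OR A)
u4 = A OR u3 = A OR (C OR ((C OR B) OR A))
u5 = C AND B
u6 = u5 OR u4 = (C AND B) OR (A OR (C OR ((C OR B) OR A)))
At A=0, B=0, C=0: circuit gives 0, formula gives 0.
At A=0, B=0, C=1: circuit gives 1, formula gives 1.
Agrees on all 8 inputs.

Yes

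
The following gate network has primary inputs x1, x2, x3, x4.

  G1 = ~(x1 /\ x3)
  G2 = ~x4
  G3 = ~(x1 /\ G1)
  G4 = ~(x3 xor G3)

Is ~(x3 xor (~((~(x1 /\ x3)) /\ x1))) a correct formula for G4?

Yes

G1 = ~(x1 /\ x3)
G3 = ~(x1 /\ G1) = ~(x1 /\ (~(x1 /\ x3)))
G4 = ~(x3 xor G3) = ~(x3 xor (~(x1 /\ (~(x1 /\ x3)))))
At x1=0, x2=0, x3=0, x4=0: circuit gives 0, formula gives 0.
At x1=0, x2=0, x3=1, x4=0: circuit gives 1, formula gives 1.
Agrees on all 16 inputs.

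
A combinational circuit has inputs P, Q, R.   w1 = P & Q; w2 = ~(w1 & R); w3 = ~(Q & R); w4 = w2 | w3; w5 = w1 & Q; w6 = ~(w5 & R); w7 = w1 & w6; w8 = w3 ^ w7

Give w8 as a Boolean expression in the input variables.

(~(Q & R)) ^ ((P & Q) & (~(((P & Q) & Q) & R)))

w1 = P & Q
w3 = ~(Q & R)
w5 = w1 & Q = (P & Q) & Q
w6 = ~(w5 & R) = ~(((P & Q) & Q) & R)
w7 = w1 & w6 = (P & Q) & (~(((P & Q) & Q) & R))
w8 = w3 ^ w7 = (~(Q & R)) ^ ((P & Q) & (~(((P & Q) & Q) & R)))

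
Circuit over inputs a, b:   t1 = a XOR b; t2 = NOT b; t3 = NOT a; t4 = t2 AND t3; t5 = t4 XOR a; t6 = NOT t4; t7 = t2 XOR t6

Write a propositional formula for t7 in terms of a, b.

t2 = NOT b
t3 = NOT a
t4 = t2 AND t3 = NOT b AND NOT a
t6 = NOT t4 = NOT (NOT b AND NOT a)
t7 = t2 XOR t6 = NOT b XOR NOT (NOT b AND NOT a)

NOT b XOR NOT (NOT b AND NOT a)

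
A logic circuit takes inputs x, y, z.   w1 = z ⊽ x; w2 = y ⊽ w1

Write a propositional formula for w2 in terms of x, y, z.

w1 = z ⊽ x
w2 = y ⊽ w1 = y ⊽ (z ⊽ x)

y ⊽ (z ⊽ x)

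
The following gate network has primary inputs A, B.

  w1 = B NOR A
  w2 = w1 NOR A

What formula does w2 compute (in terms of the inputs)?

w1 = B NOR A
w2 = w1 NOR A = (B NOR A) NOR A

(B NOR A) NOR A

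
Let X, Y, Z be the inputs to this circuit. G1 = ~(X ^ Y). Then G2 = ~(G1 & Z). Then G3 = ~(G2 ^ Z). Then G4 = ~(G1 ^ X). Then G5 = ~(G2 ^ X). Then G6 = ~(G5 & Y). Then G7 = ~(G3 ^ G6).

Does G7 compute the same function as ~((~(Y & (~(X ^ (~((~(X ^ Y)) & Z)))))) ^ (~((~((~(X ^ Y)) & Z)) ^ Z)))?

Yes

G1 = ~(X ^ Y)
G2 = ~(G1 & Z) = ~((~(X ^ Y)) & Z)
G3 = ~(G2 ^ Z) = ~((~((~(X ^ Y)) & Z)) ^ Z)
G5 = ~(G2 ^ X) = ~((~((~(X ^ Y)) & Z)) ^ X)
G6 = ~(G5 & Y) = ~((~((~((~(X ^ Y)) & Z)) ^ X)) & Y)
G7 = ~(G3 ^ G6) = ~((~((~((~(X ^ Y)) & Z)) ^ Z)) ^ (~((~((~((~(X ^ Y)) & Z)) ^ X)) & Y)))
At X=0, Y=0, Z=0: circuit gives 0, formula gives 0.
At X=0, Y=1, Z=1: circuit gives 1, formula gives 1.
Agrees on all 8 inputs.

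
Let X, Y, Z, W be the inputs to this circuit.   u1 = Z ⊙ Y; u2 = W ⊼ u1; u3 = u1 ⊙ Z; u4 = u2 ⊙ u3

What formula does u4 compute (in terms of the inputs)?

u1 = Z ⊙ Y
u2 = W ⊼ u1 = W ⊼ (Z ⊙ Y)
u3 = u1 ⊙ Z = (Z ⊙ Y) ⊙ Z
u4 = u2 ⊙ u3 = (W ⊼ (Z ⊙ Y)) ⊙ ((Z ⊙ Y) ⊙ Z)

(W ⊼ (Z ⊙ Y)) ⊙ ((Z ⊙ Y) ⊙ Z)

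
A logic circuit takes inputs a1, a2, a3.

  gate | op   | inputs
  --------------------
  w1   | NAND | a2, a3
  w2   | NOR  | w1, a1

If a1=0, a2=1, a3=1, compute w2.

w1 = 1 NAND 1 = 0
w2 = 0 NOR 0 = 1

1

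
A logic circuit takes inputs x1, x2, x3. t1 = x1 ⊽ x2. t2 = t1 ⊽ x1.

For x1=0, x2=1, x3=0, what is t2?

t1 = 0 ⊽ 1 = 0
t2 = 0 ⊽ 0 = 1

1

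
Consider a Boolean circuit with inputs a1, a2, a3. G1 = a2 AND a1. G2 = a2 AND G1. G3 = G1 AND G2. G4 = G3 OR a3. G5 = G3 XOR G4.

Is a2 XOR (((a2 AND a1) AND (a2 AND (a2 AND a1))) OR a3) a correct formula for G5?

G1 = a2 AND a1
G2 = a2 AND G1 = a2 AND (a2 AND a1)
G3 = G1 AND G2 = (a2 AND a1) AND (a2 AND (a2 AND a1))
G4 = G3 OR a3 = ((a2 AND a1) AND (a2 AND (a2 AND a1))) OR a3
G5 = G3 XOR G4 = ((a2 AND a1) AND (a2 AND (a2 AND a1))) XOR (((a2 AND a1) AND (a2 AND (a2 AND a1))) OR a3)
At a1=0, a2=1, a3=0: circuit gives 0, formula gives 1.

No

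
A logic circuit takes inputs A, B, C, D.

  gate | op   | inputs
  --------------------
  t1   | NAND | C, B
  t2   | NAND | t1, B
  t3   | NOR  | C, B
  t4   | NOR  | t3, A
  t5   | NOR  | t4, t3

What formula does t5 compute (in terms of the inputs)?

t3 = C NOR B
t4 = t3 NOR A = (C NOR B) NOR A
t5 = t4 NOR t3 = ((C NOR B) NOR A) NOR (C NOR B)

((C NOR B) NOR A) NOR (C NOR B)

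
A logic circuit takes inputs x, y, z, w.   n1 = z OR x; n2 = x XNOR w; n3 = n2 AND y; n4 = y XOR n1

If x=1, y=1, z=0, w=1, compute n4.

0

n1 = 0 OR 1 = 1
n4 = 1 XOR 1 = 0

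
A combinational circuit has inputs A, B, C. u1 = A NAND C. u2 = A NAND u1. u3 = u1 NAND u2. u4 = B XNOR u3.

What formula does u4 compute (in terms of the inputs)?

B XNOR ((A NAND C) NAND (A NAND (A NAND C)))

u1 = A NAND C
u2 = A NAND u1 = A NAND (A NAND C)
u3 = u1 NAND u2 = (A NAND C) NAND (A NAND (A NAND C))
u4 = B XNOR u3 = B XNOR ((A NAND C) NAND (A NAND (A NAND C)))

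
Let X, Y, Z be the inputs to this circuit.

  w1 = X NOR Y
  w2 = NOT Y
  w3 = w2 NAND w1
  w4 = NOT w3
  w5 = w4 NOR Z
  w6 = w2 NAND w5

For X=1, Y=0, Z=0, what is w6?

0

w1 = 1 NOR 0 = 0
w2 = NOT 0 = 1
w3 = 1 NAND 0 = 1
w4 = NOT 1 = 0
w5 = 0 NOR 0 = 1
w6 = 1 NAND 1 = 0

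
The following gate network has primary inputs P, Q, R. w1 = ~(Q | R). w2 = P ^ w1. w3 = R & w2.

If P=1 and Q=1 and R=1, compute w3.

1

w1 = ~(1 | 1) = 0
w2 = 1 ^ 0 = 1
w3 = 1 & 1 = 1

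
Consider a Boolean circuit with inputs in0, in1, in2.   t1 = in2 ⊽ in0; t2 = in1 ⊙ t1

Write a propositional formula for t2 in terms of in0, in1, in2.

in1 ⊙ (in2 ⊽ in0)

t1 = in2 ⊽ in0
t2 = in1 ⊙ t1 = in1 ⊙ (in2 ⊽ in0)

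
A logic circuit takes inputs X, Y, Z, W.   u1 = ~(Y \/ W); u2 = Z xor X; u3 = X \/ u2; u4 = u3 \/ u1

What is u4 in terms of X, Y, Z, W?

u1 = ~(Y \/ W)
u2 = Z xor X
u3 = X \/ u2 = X \/ (Z xor X)
u4 = u3 \/ u1 = (X \/ (Z xor X)) \/ (~(Y \/ W))

(X \/ (Z xor X)) \/ (~(Y \/ W))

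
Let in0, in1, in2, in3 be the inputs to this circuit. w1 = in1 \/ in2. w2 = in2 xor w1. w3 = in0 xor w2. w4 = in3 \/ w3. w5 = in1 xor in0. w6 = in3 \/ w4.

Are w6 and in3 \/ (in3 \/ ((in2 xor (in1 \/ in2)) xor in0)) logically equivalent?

w1 = in1 \/ in2
w2 = in2 xor w1 = in2 xor (in1 \/ in2)
w3 = in0 xor w2 = in0 xor (in2 xor (in1 \/ in2))
w4 = in3 \/ w3 = in3 \/ (in0 xor (in2 xor (in1 \/ in2)))
w6 = in3 \/ w4 = in3 \/ (in3 \/ (in0 xor (in2 xor (in1 \/ in2))))
At in0=0, in1=0, in2=0, in3=0: circuit gives 0, formula gives 0.
At in0=0, in1=0, in2=0, in3=1: circuit gives 1, formula gives 1.
Agrees on all 16 inputs.

Yes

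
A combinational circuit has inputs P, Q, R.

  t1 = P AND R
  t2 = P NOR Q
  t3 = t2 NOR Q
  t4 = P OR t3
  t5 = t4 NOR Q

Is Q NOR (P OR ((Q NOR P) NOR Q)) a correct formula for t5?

t2 = P NOR Q
t3 = t2 NOR Q = (P NOR Q) NOR Q
t4 = P OR t3 = P OR ((P NOR Q) NOR Q)
t5 = t4 NOR Q = (P OR ((P NOR Q) NOR Q)) NOR Q
At P=0, Q=1, R=0: circuit gives 0, formula gives 0.
At P=0, Q=0, R=0: circuit gives 1, formula gives 1.
Agrees on all 8 inputs.

Yes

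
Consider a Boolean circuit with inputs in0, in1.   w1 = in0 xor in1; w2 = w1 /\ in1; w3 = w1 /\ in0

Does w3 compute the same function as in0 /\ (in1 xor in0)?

w1 = in0 xor in1
w3 = w1 /\ in0 = (in0 xor in1) /\ in0
At in0=0, in1=0: circuit gives 0, formula gives 0.
At in0=1, in1=0: circuit gives 1, formula gives 1.
Agrees on all 4 inputs.

Yes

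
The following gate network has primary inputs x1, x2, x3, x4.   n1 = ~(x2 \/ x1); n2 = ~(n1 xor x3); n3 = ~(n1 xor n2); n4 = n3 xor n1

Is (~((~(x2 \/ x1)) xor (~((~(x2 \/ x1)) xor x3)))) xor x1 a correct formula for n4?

n1 = ~(x2 \/ x1)
n2 = ~(n1 xor x3) = ~((~(x2 \/ x1)) xor x3)
n3 = ~(n1 xor n2) = ~((~(x2 \/ x1)) xor (~((~(x2 \/ x1)) xor x3)))
n4 = n3 xor n1 = (~((~(x2 \/ x1)) xor (~((~(x2 \/ x1)) xor x3)))) xor (~(x2 \/ x1))
At x1=0, x2=0, x3=0, x4=0: circuit gives 1, formula gives 0.

No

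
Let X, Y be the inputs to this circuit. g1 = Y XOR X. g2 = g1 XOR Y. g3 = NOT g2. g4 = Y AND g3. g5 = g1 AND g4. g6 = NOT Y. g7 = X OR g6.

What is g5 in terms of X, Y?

g1 = Y XOR X
g2 = g1 XOR Y = (Y XOR X) XOR Y
g3 = NOT g2 = NOT ((Y XOR X) XOR Y)
g4 = Y AND g3 = Y AND NOT ((Y XOR X) XOR Y)
g5 = g1 AND g4 = (Y XOR X) AND (Y AND NOT ((Y XOR X) XOR Y))

(Y XOR X) AND (Y AND NOT ((Y XOR X) XOR Y))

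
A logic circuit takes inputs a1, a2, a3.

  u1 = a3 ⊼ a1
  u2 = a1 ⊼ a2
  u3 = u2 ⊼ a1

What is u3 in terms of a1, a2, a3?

u2 = a1 ⊼ a2
u3 = u2 ⊼ a1 = (a1 ⊼ a2) ⊼ a1

(a1 ⊼ a2) ⊼ a1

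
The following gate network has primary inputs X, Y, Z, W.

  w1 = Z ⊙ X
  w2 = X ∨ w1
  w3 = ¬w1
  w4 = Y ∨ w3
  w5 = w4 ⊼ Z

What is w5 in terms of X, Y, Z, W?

(Y ∨ ¬(Z ⊙ X)) ⊼ Z

w1 = Z ⊙ X
w3 = ¬w1 = ¬(Z ⊙ X)
w4 = Y ∨ w3 = Y ∨ ¬(Z ⊙ X)
w5 = w4 ⊼ Z = (Y ∨ ¬(Z ⊙ X)) ⊼ Z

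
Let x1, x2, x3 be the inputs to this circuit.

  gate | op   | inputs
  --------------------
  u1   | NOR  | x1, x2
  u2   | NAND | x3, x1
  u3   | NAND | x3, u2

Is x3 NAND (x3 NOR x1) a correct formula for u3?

No

u2 = x3 NAND x1
u3 = x3 NAND u2 = x3 NAND (x3 NAND x1)
At x1=0, x2=0, x3=1: circuit gives 0, formula gives 1.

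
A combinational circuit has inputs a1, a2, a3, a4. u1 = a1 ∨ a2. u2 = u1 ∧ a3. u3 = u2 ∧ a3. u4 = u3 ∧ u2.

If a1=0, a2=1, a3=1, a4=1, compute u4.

u1 = 0 ∨ 1 = 1
u2 = 1 ∧ 1 = 1
u3 = 1 ∧ 1 = 1
u4 = 1 ∧ 1 = 1

1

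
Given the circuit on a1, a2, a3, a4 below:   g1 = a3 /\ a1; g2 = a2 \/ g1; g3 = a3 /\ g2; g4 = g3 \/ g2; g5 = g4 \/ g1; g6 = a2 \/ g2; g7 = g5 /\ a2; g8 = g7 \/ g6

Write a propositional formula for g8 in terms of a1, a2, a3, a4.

((((a3 /\ (a2 \/ (a3 /\ a1))) \/ (a2 \/ (a3 /\ a1))) \/ (a3 /\ a1)) /\ a2) \/ (a2 \/ (a2 \/ (a3 /\ a1)))

g1 = a3 /\ a1
g2 = a2 \/ g1 = a2 \/ (a3 /\ a1)
g3 = a3 /\ g2 = a3 /\ (a2 \/ (a3 /\ a1))
g4 = g3 \/ g2 = (a3 /\ (a2 \/ (a3 /\ a1))) \/ (a2 \/ (a3 /\ a1))
g5 = g4 \/ g1 = ((a3 /\ (a2 \/ (a3 /\ a1))) \/ (a2 \/ (a3 /\ a1))) \/ (a3 /\ a1)
g6 = a2 \/ g2 = a2 \/ (a2 \/ (a3 /\ a1))
g7 = g5 /\ a2 = (((a3 /\ (a2 \/ (a3 /\ a1))) \/ (a2 \/ (a3 /\ a1))) \/ (a3 /\ a1)) /\ a2
g8 = g7 \/ g6 = ((((a3 /\ (a2 \/ (a3 /\ a1))) \/ (a2 \/ (a3 /\ a1))) \/ (a3 /\ a1)) /\ a2) \/ (a2 \/ (a2 \/ (a3 /\ a1)))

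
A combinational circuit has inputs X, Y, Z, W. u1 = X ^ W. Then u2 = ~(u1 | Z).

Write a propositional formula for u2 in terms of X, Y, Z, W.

u1 = X ^ W
u2 = ~(u1 | Z) = ~((X ^ W) | Z)

~((X ^ W) | Z)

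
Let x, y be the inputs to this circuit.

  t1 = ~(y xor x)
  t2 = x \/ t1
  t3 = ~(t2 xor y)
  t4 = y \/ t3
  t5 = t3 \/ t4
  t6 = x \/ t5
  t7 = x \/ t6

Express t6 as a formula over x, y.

t1 = ~(y xor x)
t2 = x \/ t1 = x \/ (~(y xor x))
t3 = ~(t2 xor y) = ~((x \/ (~(y xor x))) xor y)
t4 = y \/ t3 = y \/ (~((x \/ (~(y xor x))) xor y))
t5 = t3 \/ t4 = (~((x \/ (~(y xor x))) xor y)) \/ (y \/ (~((x \/ (~(y xor x))) xor y)))
t6 = x \/ t5 = x \/ ((~((x \/ (~(y xor x))) xor y)) \/ (y \/ (~((x \/ (~(y xor x))) xor y))))

x \/ ((~((x \/ (~(y xor x))) xor y)) \/ (y \/ (~((x \/ (~(y xor x))) xor y))))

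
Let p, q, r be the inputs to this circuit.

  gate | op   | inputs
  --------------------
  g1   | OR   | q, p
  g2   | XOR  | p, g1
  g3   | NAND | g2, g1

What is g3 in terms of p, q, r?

(p XOR (q OR p)) NAND (q OR p)

g1 = q OR p
g2 = p XOR g1 = p XOR (q OR p)
g3 = g2 NAND g1 = (p XOR (q OR p)) NAND (q OR p)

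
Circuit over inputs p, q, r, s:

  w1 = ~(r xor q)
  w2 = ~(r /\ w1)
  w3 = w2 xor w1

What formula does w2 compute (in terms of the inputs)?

w1 = ~(r xor q)
w2 = ~(r /\ w1) = ~(r /\ (~(r xor q)))

~(r /\ (~(r xor q)))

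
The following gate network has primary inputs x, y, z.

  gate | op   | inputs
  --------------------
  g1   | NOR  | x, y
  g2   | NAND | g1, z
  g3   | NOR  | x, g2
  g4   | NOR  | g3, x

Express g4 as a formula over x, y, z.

(x NOR ((x NOR y) NAND z)) NOR x

g1 = x NOR y
g2 = g1 NAND z = (x NOR y) NAND z
g3 = x NOR g2 = x NOR ((x NOR y) NAND z)
g4 = g3 NOR x = (x NOR ((x NOR y) NAND z)) NOR x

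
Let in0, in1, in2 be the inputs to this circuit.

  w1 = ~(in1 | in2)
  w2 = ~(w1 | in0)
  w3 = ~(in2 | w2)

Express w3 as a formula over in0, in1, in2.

~(in2 | (~((~(in1 | in2)) | in0)))

w1 = ~(in1 | in2)
w2 = ~(w1 | in0) = ~((~(in1 | in2)) | in0)
w3 = ~(in2 | w2) = ~(in2 | (~((~(in1 | in2)) | in0)))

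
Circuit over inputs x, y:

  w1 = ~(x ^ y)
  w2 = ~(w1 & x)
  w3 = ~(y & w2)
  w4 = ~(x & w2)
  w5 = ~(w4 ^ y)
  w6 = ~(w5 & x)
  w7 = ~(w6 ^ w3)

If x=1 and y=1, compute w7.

w1 = ~(1 ^ 1) = 1
w2 = ~(1 & 1) = 0
w3 = ~(1 & 0) = 1
w4 = ~(1 & 0) = 1
w5 = ~(1 ^ 1) = 1
w6 = ~(1 & 1) = 0
w7 = ~(0 ^ 1) = 0

0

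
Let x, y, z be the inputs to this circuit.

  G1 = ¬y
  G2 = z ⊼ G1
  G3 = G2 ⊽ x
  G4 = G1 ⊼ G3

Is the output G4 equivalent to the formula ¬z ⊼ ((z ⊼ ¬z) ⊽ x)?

No

G1 = ¬y
G2 = z ⊼ G1 = z ⊼ ¬y
G3 = G2 ⊽ x = (z ⊼ ¬y) ⊽ x
G4 = G1 ⊼ G3 = ¬y ⊼ ((z ⊼ ¬y) ⊽ x)
At x=0, y=0, z=1: circuit gives 0, formula gives 1.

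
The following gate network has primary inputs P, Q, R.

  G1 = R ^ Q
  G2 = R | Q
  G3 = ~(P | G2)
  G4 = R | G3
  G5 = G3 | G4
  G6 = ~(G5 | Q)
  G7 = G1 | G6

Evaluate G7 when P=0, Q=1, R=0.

1

G1 = 0 ^ 1 = 1
G2 = 0 | 1 = 1
G3 = ~(0 | 1) = 0
G4 = 0 | 0 = 0
G5 = 0 | 0 = 0
G6 = ~(0 | 1) = 0
G7 = 1 | 0 = 1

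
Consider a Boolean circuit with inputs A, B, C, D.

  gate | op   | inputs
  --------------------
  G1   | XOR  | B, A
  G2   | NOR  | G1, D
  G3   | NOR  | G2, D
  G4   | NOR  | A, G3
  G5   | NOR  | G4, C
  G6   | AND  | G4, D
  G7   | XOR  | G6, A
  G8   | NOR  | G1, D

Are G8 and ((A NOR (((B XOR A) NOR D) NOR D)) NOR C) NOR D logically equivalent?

No

G1 = B XOR A
G8 = G1 NOR D = (B XOR A) NOR D
At A=0, B=1, C=1, D=0: circuit gives 0, formula gives 1.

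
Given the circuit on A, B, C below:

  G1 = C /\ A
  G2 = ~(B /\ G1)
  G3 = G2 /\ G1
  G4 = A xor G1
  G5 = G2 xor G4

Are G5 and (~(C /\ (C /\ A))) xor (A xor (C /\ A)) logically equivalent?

No

G1 = C /\ A
G2 = ~(B /\ G1) = ~(B /\ (C /\ A))
G4 = A xor G1 = A xor (C /\ A)
G5 = G2 xor G4 = (~(B /\ (C /\ A))) xor (A xor (C /\ A))
At A=1, B=0, C=1: circuit gives 1, formula gives 0.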